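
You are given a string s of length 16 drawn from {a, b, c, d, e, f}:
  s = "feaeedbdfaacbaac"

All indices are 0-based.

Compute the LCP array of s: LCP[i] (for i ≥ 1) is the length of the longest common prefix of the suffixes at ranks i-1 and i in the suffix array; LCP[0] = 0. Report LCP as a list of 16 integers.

rank | idx | suffix
   0 |  13 | aac
   1 |   9 | aacbaac
   2 |  14 | ac
   3 |  10 | acbaac
   4 |   2 | aeedbdfaacbaac
   5 |  12 | baac
   6 |   6 | bdfaacbaac
   7 |  15 | c
   8 |  11 | cbaac
   9 |   5 | dbdfaacbaac
  10 |   7 | dfaacbaac
  11 |   1 | eaeedbdfaacbaac
  12 |   4 | edbdfaacbaac
  13 |   3 | eedbdfaacbaac
  14 |   8 | faacbaac
  15 |   0 | feaeedbdfaacbaac

SA = [13, 9, 14, 10, 2, 12, 6, 15, 11, 5, 7, 1, 4, 3, 8, 0]
[i] adj suffixes → lcp
  [1] 13/9 → 3 ('aac')
  [2] 9/14 → 1 ('a')
  [3] 14/10 → 2 ('ac')
  [4] 10/2 → 1 ('a')
  [5] 2/12 → 0 ('')
  [6] 12/6 → 1 ('b')
  [7] 6/15 → 0 ('')
  [8] 15/11 → 1 ('c')
  [9] 11/5 → 0 ('')
  [10] 5/7 → 1 ('d')
  [11] 7/1 → 0 ('')
  [12] 1/4 → 1 ('e')
  [13] 4/3 → 1 ('e')
  [14] 3/8 → 0 ('')
  [15] 8/0 → 1 ('f')

[0, 3, 1, 2, 1, 0, 1, 0, 1, 0, 1, 0, 1, 1, 0, 1]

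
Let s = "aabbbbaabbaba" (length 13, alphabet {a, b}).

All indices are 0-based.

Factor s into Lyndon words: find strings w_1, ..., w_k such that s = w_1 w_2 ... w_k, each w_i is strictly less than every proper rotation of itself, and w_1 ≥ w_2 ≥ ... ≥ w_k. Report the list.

["aabbbb", "aabbab", "a"]

emit factor 1: 'aabbbb' (i=0, period=6)
emit factor 2: 'aabbab' (i=6, period=6)
emit factor 3: 'a' (i=12, period=1)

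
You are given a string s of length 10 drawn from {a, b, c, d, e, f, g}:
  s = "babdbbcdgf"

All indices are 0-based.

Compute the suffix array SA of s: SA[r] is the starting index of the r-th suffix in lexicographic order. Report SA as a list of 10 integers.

[1, 0, 4, 5, 2, 6, 3, 7, 9, 8]

rank | idx | suffix
   0 |   1 | abdbbcdgf
   1 |   0 | babdbbcdgf
   2 |   4 | bbcdgf
   3 |   5 | bcdgf
   4 |   2 | bdbbcdgf
   5 |   6 | cdgf
   6 |   3 | dbbcdgf
   7 |   7 | dgf
   8 |   9 | f
   9 |   8 | gf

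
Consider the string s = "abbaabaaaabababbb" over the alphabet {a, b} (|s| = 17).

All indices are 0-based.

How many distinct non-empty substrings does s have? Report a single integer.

sorted suffixes:
  #0 SA[0]=6  'aaaabababbb'
  #1 SA[1]=7  'aaabababbb'
  #2 SA[2]=3  'aabaaaabababbb'
  #3 SA[3]=8  'aabababbb'
  #4 SA[4]=4  'abaaaabababbb'
  #5 SA[5]=9  'abababbb'
  #6 SA[6]=11  'ababbb'
  #7 SA[7]=0  'abbaabaaaabababbb'
  #8 SA[8]=13  'abbb'
  #9 SA[9]=16  'b'
  #10 SA[10]=5  'baaaabababbb'
  #11 SA[11]=2  'baabaaaabababbb'
  #12 SA[12]=10  'bababbb'
  #13 SA[13]=12  'babbb'
  #14 SA[14]=15  'bb'
  #15 SA[15]=1  'bbaabaaaabababbb'
  #16 SA[16]=14  'bbb'

SA = [6, 7, 3, 8, 4, 9, 11, 0, 13, 16, 5, 2, 10, 12, 15, 1, 14]
[i] adj suffixes → lcp
  [1] 6/7 → 3 ('aaa')
  [2] 7/3 → 2 ('aa')
  [3] 3/8 → 4 ('aaba')
  [4] 8/4 → 1 ('a')
  [5] 4/9 → 3 ('aba')
  [6] 9/11 → 4 ('abab')
  [7] 11/0 → 2 ('ab')
  [8] 0/13 → 3 ('abb')
  [9] 13/16 → 0 ('')
  [10] 16/5 → 1 ('b')
  [11] 5/2 → 3 ('baa')
  [12] 2/10 → 2 ('ba')
  [13] 10/12 → 3 ('bab')
  [14] 12/15 → 1 ('b')
  [15] 15/1 → 2 ('bb')
  [16] 1/14 → 2 ('bb')

n(n+1)/2 = 17·18/2 = 153
Σ LCP = 0 + 3 + 2 + 4 + 1 + 3 + 4 + 2 + 3 + 0 + 1 + 3 + 2 + 3 + 1 + 2 + 2 = 36
distinct = 153 − 36 = 117

117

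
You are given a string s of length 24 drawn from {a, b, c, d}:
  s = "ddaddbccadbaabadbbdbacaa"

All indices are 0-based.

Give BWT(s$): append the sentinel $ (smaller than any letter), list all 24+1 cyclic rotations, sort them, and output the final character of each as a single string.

aacbabcbdddaddbacbdabad$a

rank  rotation                   last
    0  $ddaddbccadbaabadbbdbacaa  a
    1  a$ddaddbccadbaabadbbdbaca  a
    2  aa$ddaddbccadbaabadbbdbac  c
    3  aabadbbdbacaa$ddaddbccadb  b
    4  abadbbdbacaa$ddaddbccadba  a
    5  acaa$ddaddbccadbaabadbbdb  b
    6  adbaabadbbdbacaa$ddaddbcc  c
    7  adbbdbacaa$ddaddbccadbaab  b
    8  addbccadbaabadbbdbacaa$dd  d
    9  baabadbbdbacaa$ddaddbccad  d
   10  bacaa$ddaddbccadbaabadbbd  d
   11  badbbdbacaa$ddaddbccadbaa  a
   12  bbdbacaa$ddaddbccadbaabad  d
   13  bccadbaabadbbdbacaa$ddadd  d
   14  bdbacaa$ddaddbccadbaabadb  b
   15  caa$ddaddbccadbaabadbbdba  a
   16  cadbaabadbbdbacaa$ddaddbc  c
   17  ccadbaabadbbdbacaa$ddaddb  b
   18  daddbccadbaabadbbdbacaa$d  d
   19  dbaabadbbdbacaa$ddaddbcca  a
   20  dbacaa$ddaddbccadbaabadbb  b
   21  dbbdbacaa$ddaddbccadbaaba  a
   22  dbccadbaabadbbdbacaa$ddad  d
   23  ddaddbccadbaabadbbdbacaa$  $
   24  ddbccadbaabadbbdbacaa$dda  a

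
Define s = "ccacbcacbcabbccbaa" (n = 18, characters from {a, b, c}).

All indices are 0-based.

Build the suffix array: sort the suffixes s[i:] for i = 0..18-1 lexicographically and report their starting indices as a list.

sorted suffixes:
  #0 SA[0]=17  'a'
  #1 SA[1]=16  'aa'
  #2 SA[2]=10  'abbccbaa'
  #3 SA[3]=6  'acbcabbccbaa'
  #4 SA[4]=2  'acbcacbcabbccbaa'
  #5 SA[5]=15  'baa'
  #6 SA[6]=11  'bbccbaa'
  #7 SA[7]=8  'bcabbccbaa'
  #8 SA[8]=4  'bcacbcabbccbaa'
  #9 SA[9]=12  'bccbaa'
  #10 SA[10]=9  'cabbccbaa'
  #11 SA[11]=5  'cacbcabbccbaa'
  #12 SA[12]=1  'cacbcacbcabbccbaa'
  #13 SA[13]=14  'cbaa'
  #14 SA[14]=7  'cbcabbccbaa'
  #15 SA[15]=3  'cbcacbcabbccbaa'
  #16 SA[16]=0  'ccacbcacbcabbccbaa'
  #17 SA[17]=13  'ccbaa'

[17, 16, 10, 6, 2, 15, 11, 8, 4, 12, 9, 5, 1, 14, 7, 3, 0, 13]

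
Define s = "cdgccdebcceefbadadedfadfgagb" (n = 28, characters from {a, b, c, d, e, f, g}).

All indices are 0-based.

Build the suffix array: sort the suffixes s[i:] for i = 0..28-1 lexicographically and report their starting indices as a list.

[14, 16, 21, 25, 27, 13, 7, 3, 8, 4, 0, 9, 15, 5, 17, 19, 22, 1, 6, 18, 10, 11, 20, 12, 23, 24, 26, 2]

sorted suffixes:
  #0 SA[0]=14  'adadedfadfgagb'
  #1 SA[1]=16  'adedfadfgagb'
  #2 SA[2]=21  'adfgagb'
  #3 SA[3]=25  'agb'
  #4 SA[4]=27  'b'
  #5 SA[5]=13  'badadedfadfgagb'
  #6 SA[6]=7  'bcceefbadadedfadfgagb'
  #7 SA[7]=3  'ccdebcceefbadadedfadfgagb'
  #8 SA[8]=8  'cceefbadadedfadfgagb'
  #9 SA[9]=4  'cdebcceefbadadedfadfgagb'
  #10 SA[10]=0  'cdgccdebcceefbadadedfadfgagb'
  #11 SA[11]=9  'ceefbadadedfadfgagb'
  #12 SA[12]=15  'dadedfadfgagb'
  #13 SA[13]=5  'debcceefbadadedfadfgagb'
  #14 SA[14]=17  'dedfadfgagb'
  #15 SA[15]=19  'dfadfgagb'
  #16 SA[16]=22  'dfgagb'
  #17 SA[17]=1  'dgccdebcceefbadadedfadfgagb'
  #18 SA[18]=6  'ebcceefbadadedfadfgagb'
  #19 SA[19]=18  'edfadfgagb'
  #20 SA[20]=10  'eefbadadedfadfgagb'
  #21 SA[21]=11  'efbadadedfadfgagb'
  #22 SA[22]=20  'fadfgagb'
  #23 SA[23]=12  'fbadadedfadfgagb'
  #24 SA[24]=23  'fgagb'
  #25 SA[25]=24  'gagb'
  #26 SA[26]=26  'gb'
  #27 SA[27]=2  'gccdebcceefbadadedfadfgagb'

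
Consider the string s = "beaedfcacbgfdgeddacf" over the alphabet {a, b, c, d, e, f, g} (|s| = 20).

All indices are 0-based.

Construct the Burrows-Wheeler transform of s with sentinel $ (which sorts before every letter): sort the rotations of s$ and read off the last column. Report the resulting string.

fcde$cfaadeefbgacdgdb

rank  rotation               last
    0  $beaedfcacbgfdgeddacf  f
    1  acbgfdgeddacf$beaedfc  c
    2  acf$beaedfcacbgfdgedd  d
    3  aedfcacbgfdgeddacf$be  e
    4  beaedfcacbgfdgeddacf$  $
    5  bgfdgeddacf$beaedfcac  c
    6  cacbgfdgeddacf$beaedf  f
    7  cbgfdgeddacf$beaedfca  a
    8  cf$beaedfcacbgfdgedda  a
    9  dacf$beaedfcacbgfdged  d
   10  ddacf$beaedfcacbgfdge  e
   11  dfcacbgfdgeddacf$beae  e
   12  dgeddacf$beaedfcacbgf  f
   13  eaedfcacbgfdgeddacf$b  b
   14  eddacf$beaedfcacbgfdg  g
   15  edfcacbgfdgeddacf$bea  a
   16  f$beaedfcacbgfdgeddac  c
   17  fcacbgfdgeddacf$beaed  d
   18  fdgeddacf$beaedfcacbg  g
   19  geddacf$beaedfcacbgfd  d
   20  gfdgeddacf$beaedfcacb  b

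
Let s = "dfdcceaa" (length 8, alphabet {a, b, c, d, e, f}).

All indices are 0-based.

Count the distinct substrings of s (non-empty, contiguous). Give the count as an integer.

33

rank→(start, suffix):
  0 → (7, 'a')
  1 → (6, 'aa')
  2 → (3, 'cceaa')
  3 → (4, 'ceaa')
  4 → (2, 'dcceaa')
  5 → (0, 'dfdcceaa')
  6 → (5, 'eaa')
  7 → (1, 'fdcceaa')

SA = [7, 6, 3, 4, 2, 0, 5, 1]
i: (SA[i-1],SA[i]) lcp shared
  1: (7,6) 1 'a'
  2: (6,3) 0 ''
  3: (3,4) 1 'c'
  4: (4,2) 0 ''
  5: (2,0) 1 'd'
  6: (0,5) 0 ''
  7: (5,1) 0 ''

n(n+1)/2 = 8·9/2 = 36
Σ LCP = 0 + 1 + 0 + 1 + 0 + 1 + 0 + 0 = 3
distinct = 36 − 3 = 33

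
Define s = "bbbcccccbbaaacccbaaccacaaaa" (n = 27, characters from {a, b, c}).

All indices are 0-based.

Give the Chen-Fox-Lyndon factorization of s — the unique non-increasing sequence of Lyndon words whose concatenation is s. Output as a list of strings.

["bbbccccc", "b", "b", "aaacccbaaccac", "a", "a", "a", "a"]

emit factor 1: 'bbbccccc' (i=0, period=8)
emit factor 2: 'b' (i=8, period=1)
emit factor 3: 'b' (i=9, period=1)
emit factor 4: 'aaacccbaaccac' (i=10, period=13)
emit factor 5: 'a' (i=23, period=1)
emit factor 6: 'a' (i=24, period=1)
emit factor 7: 'a' (i=25, period=1)
emit factor 8: 'a' (i=26, period=1)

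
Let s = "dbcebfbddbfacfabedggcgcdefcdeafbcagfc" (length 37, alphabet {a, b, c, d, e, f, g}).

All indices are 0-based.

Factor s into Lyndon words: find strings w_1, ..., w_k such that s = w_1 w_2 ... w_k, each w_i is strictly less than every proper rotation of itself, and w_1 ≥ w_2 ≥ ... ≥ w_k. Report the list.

emit factor 1: 'd' (i=0, period=1)
emit factor 2: 'bcebfbddbf' (i=1, period=10)
emit factor 3: 'acf' (i=11, period=3)
emit factor 4: 'abedggcgcdefcdeafbcagfc' (i=14, period=23)

["d", "bcebfbddbf", "acf", "abedggcgcdefcdeafbcagfc"]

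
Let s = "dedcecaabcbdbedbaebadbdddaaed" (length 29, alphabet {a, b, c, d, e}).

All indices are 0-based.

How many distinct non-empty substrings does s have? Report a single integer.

402

sorted suffixes:
  #0 SA[0]=6  'aabcbdbedbaebadbdddaaed'
  #1 SA[1]=25  'aaed'
  #2 SA[2]=7  'abcbdbedbaebadbdddaaed'
  #3 SA[3]=19  'adbdddaaed'
  #4 SA[4]=16  'aebadbdddaaed'
  #5 SA[5]=26  'aed'
  #6 SA[6]=18  'badbdddaaed'
  #7 SA[7]=15  'baebadbdddaaed'
  #8 SA[8]=8  'bcbdbedbaebadbdddaaed'
  #9 SA[9]=10  'bdbedbaebadbdddaaed'
  #10 SA[10]=21  'bdddaaed'
  #11 SA[11]=12  'bedbaebadbdddaaed'
  #12 SA[12]=5  'caabcbdbedbaebadbdddaaed'
  #13 SA[13]=9  'cbdbedbaebadbdddaaed'
  #14 SA[14]=3  'cecaabcbdbedbaebadbdddaaed'
  #15 SA[15]=28  'd'
  #16 SA[16]=24  'daaed'
  #17 SA[17]=14  'dbaebadbdddaaed'
  #18 SA[18]=20  'dbdddaaed'
  #19 SA[19]=11  'dbedbaebadbdddaaed'
  #20 SA[20]=2  'dcecaabcbdbedbaebadbdddaaed'
  #21 SA[21]=23  'ddaaed'
  #22 SA[22]=22  'dddaaed'
  #23 SA[23]=0  'dedcecaabcbdbedbaebadbdddaaed'
  #24 SA[24]=17  'ebadbdddaaed'
  #25 SA[25]=4  'ecaabcbdbedbaebadbdddaaed'
  #26 SA[26]=27  'ed'
  #27 SA[27]=13  'edbaebadbdddaaed'
  #28 SA[28]=1  'edcecaabcbdbedbaebadbdddaaed'

SA = [6, 25, 7, 19, 16, 26, 18, 15, 8, 10, 21, 12, 5, 9, 3, 28, 24, 14, 20, 11, 2, 23, 22, 0, 17, 4, 27, 13, 1]
[i] adj suffixes → lcp
  [1] 6/25 → 2 ('aa')
  [2] 25/7 → 1 ('a')
  [3] 7/19 → 1 ('a')
  [4] 19/16 → 1 ('a')
  [5] 16/26 → 2 ('ae')
  [6] 26/18 → 0 ('')
  [7] 18/15 → 2 ('ba')
  [8] 15/8 → 1 ('b')
  [9] 8/10 → 1 ('b')
  [10] 10/21 → 2 ('bd')
  [11] 21/12 → 1 ('b')
  [12] 12/5 → 0 ('')
  [13] 5/9 → 1 ('c')
  [14] 9/3 → 1 ('c')
  [15] 3/28 → 0 ('')
  [16] 28/24 → 1 ('d')
  [17] 24/14 → 1 ('d')
  [18] 14/20 → 2 ('db')
  [19] 20/11 → 2 ('db')
  [20] 11/2 → 1 ('d')
  [21] 2/23 → 1 ('d')
  [22] 23/22 → 2 ('dd')
  [23] 22/0 → 1 ('d')
  [24] 0/17 → 0 ('')
  [25] 17/4 → 1 ('e')
  [26] 4/27 → 1 ('e')
  [27] 27/13 → 2 ('ed')
  [28] 13/1 → 2 ('ed')

n(n+1)/2 = 29·30/2 = 435
Σ LCP = 0 + 2 + 1 + 1 + 1 + 2 + 0 + 2 + 1 + 1 + 2 + 1 + 0 + 1 + 1 + 0 + 1 + 1 + 2 + 2 + 1 + 1 + 2 + 1 + 0 + 1 + 1 + 2 + 2 = 33
distinct = 435 − 33 = 402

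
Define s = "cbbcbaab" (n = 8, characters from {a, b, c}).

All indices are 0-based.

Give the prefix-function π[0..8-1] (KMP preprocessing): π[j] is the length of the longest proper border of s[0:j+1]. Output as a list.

[0, 0, 0, 1, 2, 0, 0, 0]

π[0] = 0
j=1 s[j]='b': π[1]=0 (border '')
j=2 s[j]='b': π[2]=0 (border '')
j=3 s[j]='c': π[3]=1 (border 'c')
j=4 s[j]='b': π[4]=2 (border 'cb')
j=5 s[j]='a': k: 2→0; π[5]=0 (border '')
j=6 s[j]='a': π[6]=0 (border '')
j=7 s[j]='b': π[7]=0 (border '')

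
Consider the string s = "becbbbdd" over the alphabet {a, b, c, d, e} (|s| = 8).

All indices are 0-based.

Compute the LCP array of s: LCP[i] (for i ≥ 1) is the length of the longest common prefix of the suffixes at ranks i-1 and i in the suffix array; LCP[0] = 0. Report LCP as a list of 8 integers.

[0, 2, 1, 1, 0, 0, 1, 0]

rank→(start, suffix):
  0 → (3, 'bbbdd')
  1 → (4, 'bbdd')
  2 → (5, 'bdd')
  3 → (0, 'becbbbdd')
  4 → (2, 'cbbbdd')
  5 → (7, 'd')
  6 → (6, 'dd')
  7 → (1, 'ecbbbdd')

SA = [3, 4, 5, 0, 2, 7, 6, 1]
rank  pair      lcp
   1  s[3:],s[4:]  2  'bb'
   2  s[4:],s[5:]  1  'b'
   3  s[5:],s[0:]  1  'b'
   4  s[0:],s[2:]  0  ''
   5  s[2:],s[7:]  0  ''
   6  s[7:],s[6:]  1  'd'
   7  s[6:],s[1:]  0  ''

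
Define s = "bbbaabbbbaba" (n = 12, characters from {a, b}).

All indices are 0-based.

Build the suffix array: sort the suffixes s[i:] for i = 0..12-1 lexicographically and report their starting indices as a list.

rank→(start, suffix):
  0 → (11, 'a')
  1 → (3, 'aabbbbaba')
  2 → (9, 'aba')
  3 → (4, 'abbbbaba')
  4 → (10, 'ba')
  5 → (2, 'baabbbbaba')
  6 → (8, 'baba')
  7 → (1, 'bbaabbbbaba')
  8 → (7, 'bbaba')
  9 → (0, 'bbbaabbbbaba')
  10 → (6, 'bbbaba')
  11 → (5, 'bbbbaba')

[11, 3, 9, 4, 10, 2, 8, 1, 7, 0, 6, 5]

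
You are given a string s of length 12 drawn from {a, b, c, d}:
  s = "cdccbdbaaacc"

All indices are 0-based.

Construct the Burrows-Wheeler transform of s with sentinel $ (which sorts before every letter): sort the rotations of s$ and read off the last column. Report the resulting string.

rank  rotation       last
    0  $cdccbdbaaacc  c
    1  aaacc$cdccbdb  b
    2  aacc$cdccbdba  a
    3  acc$cdccbdbaa  a
    4  baaacc$cdccbd  d
    5  bdbaaacc$cdcc  c
    6  c$cdccbdbaaac  c
    7  cbdbaaacc$cdc  c
    8  cc$cdccbdbaaa  a
    9  ccbdbaaacc$cd  d
   10  cdccbdbaaacc$  $
   11  dbaaacc$cdccb  b
   12  dccbdbaaacc$c  c

cbaadcccad$bc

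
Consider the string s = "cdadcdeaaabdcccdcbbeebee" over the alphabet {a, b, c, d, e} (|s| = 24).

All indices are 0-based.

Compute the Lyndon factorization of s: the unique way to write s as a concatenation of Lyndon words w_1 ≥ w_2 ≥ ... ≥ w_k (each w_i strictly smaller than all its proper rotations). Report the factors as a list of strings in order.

["cd", "adcde", "aaabdcccdcbbeebee"]

emit factor 1: 'cd' (i=0, period=2)
emit factor 2: 'adcde' (i=2, period=5)
emit factor 3: 'aaabdcccdcbbeebee' (i=7, period=17)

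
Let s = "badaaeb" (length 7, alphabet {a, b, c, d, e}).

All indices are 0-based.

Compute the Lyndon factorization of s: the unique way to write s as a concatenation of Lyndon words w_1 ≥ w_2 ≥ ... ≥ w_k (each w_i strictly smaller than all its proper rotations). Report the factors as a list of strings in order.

emit factor 1: 'b' (i=0, period=1)
emit factor 2: 'ad' (i=1, period=2)
emit factor 3: 'aaeb' (i=3, period=4)

["b", "ad", "aaeb"]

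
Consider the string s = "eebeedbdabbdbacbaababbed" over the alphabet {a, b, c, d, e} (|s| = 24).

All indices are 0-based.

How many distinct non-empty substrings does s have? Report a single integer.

sorted suffixes:
  #0 SA[0]=16  'aababbed'
  #1 SA[1]=17  'ababbed'
  #2 SA[2]=8  'abbdbacbaababbed'
  #3 SA[3]=19  'abbed'
  #4 SA[4]=13  'acbaababbed'
  #5 SA[5]=15  'baababbed'
  #6 SA[6]=18  'babbed'
  #7 SA[7]=12  'bacbaababbed'
  #8 SA[8]=9  'bbdbacbaababbed'
  #9 SA[9]=20  'bbed'
  #10 SA[10]=6  'bdabbdbacbaababbed'
  #11 SA[11]=10  'bdbacbaababbed'
  #12 SA[12]=21  'bed'
  #13 SA[13]=2  'beedbdabbdbacbaababbed'
  #14 SA[14]=14  'cbaababbed'
  #15 SA[15]=23  'd'
  #16 SA[16]=7  'dabbdbacbaababbed'
  #17 SA[17]=11  'dbacbaababbed'
  #18 SA[18]=5  'dbdabbdbacbaababbed'
  #19 SA[19]=1  'ebeedbdabbdbacbaababbed'
  #20 SA[20]=22  'ed'
  #21 SA[21]=4  'edbdabbdbacbaababbed'
  #22 SA[22]=0  'eebeedbdabbdbacbaababbed'
  #23 SA[23]=3  'eedbdabbdbacbaababbed'

SA = [16, 17, 8, 19, 13, 15, 18, 12, 9, 20, 6, 10, 21, 2, 14, 23, 7, 11, 5, 1, 22, 4, 0, 3]
[i] adj suffixes → lcp
  [1] 16/17 → 1 ('a')
  [2] 17/8 → 2 ('ab')
  [3] 8/19 → 3 ('abb')
  [4] 19/13 → 1 ('a')
  [5] 13/15 → 0 ('')
  [6] 15/18 → 2 ('ba')
  [7] 18/12 → 2 ('ba')
  [8] 12/9 → 1 ('b')
  [9] 9/20 → 2 ('bb')
  [10] 20/6 → 1 ('b')
  [11] 6/10 → 2 ('bd')
  [12] 10/21 → 1 ('b')
  [13] 21/2 → 2 ('be')
  [14] 2/14 → 0 ('')
  [15] 14/23 → 0 ('')
  [16] 23/7 → 1 ('d')
  [17] 7/11 → 1 ('d')
  [18] 11/5 → 2 ('db')
  [19] 5/1 → 0 ('')
  [20] 1/22 → 1 ('e')
  [21] 22/4 → 2 ('ed')
  [22] 4/0 → 1 ('e')
  [23] 0/3 → 2 ('ee')

n(n+1)/2 = 24·25/2 = 300
Σ LCP = 0 + 1 + 2 + 3 + 1 + 0 + 2 + 2 + 1 + 2 + 1 + 2 + 1 + 2 + 0 + 0 + 1 + 1 + 2 + 0 + 1 + 2 + 1 + 2 = 30
distinct = 300 − 30 = 270

270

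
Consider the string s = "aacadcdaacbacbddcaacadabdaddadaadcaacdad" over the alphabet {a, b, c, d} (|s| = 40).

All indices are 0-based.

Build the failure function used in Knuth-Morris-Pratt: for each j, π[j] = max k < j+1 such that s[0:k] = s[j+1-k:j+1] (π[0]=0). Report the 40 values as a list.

[0, 1, 0, 1, 0, 0, 0, 1, 2, 3, 0, 1, 0, 0, 0, 0, 0, 1, 2, 3, 4, 5, 1, 0, 0, 1, 0, 0, 1, 0, 1, 2, 0, 0, 1, 2, 3, 0, 1, 0]

π[0] = 0
j=1 s[j]='a': π[1]=1 (border 'a')
j=2 s[j]='c': k: 1→0; π[2]=0 (border '')
j=3 s[j]='a': π[3]=1 (border 'a')
j=4 s[j]='d': k: 1→0; π[4]=0 (border '')
j=5 s[j]='c': π[5]=0 (border '')
j=6 s[j]='d': π[6]=0 (border '')
j=7 s[j]='a': π[7]=1 (border 'a')
j=8 s[j]='a': π[8]=2 (border 'aa')
j=9 s[j]='c': π[9]=3 (border 'aac')
j=10 s[j]='b': k: 3→0; π[10]=0 (border '')
j=11 s[j]='a': π[11]=1 (border 'a')
j=12 s[j]='c': k: 1→0; π[12]=0 (border '')
j=13 s[j]='b': π[13]=0 (border '')
j=14 s[j]='d': π[14]=0 (border '')
j=15 s[j]='d': π[15]=0 (border '')
j=16 s[j]='c': π[16]=0 (border '')
j=17 s[j]='a': π[17]=1 (border 'a')
j=18 s[j]='a': π[18]=2 (border 'aa')
j=19 s[j]='c': π[19]=3 (border 'aac')
j=20 s[j]='a': π[20]=4 (border 'aaca')
j=21 s[j]='d': π[21]=5 (border 'aacad')
j=22 s[j]='a': k: 5→0; π[22]=1 (border 'a')
j=23 s[j]='b': k: 1→0; π[23]=0 (border '')
j=24 s[j]='d': π[24]=0 (border '')
j=25 s[j]='a': π[25]=1 (border 'a')
j=26 s[j]='d': k: 1→0; π[26]=0 (border '')
j=27 s[j]='d': π[27]=0 (border '')
j=28 s[j]='a': π[28]=1 (border 'a')
j=29 s[j]='d': k: 1→0; π[29]=0 (border '')
j=30 s[j]='a': π[30]=1 (border 'a')
j=31 s[j]='a': π[31]=2 (border 'aa')
j=32 s[j]='d': k: 2→1→0; π[32]=0 (border '')
j=33 s[j]='c': π[33]=0 (border '')
j=34 s[j]='a': π[34]=1 (border 'a')
j=35 s[j]='a': π[35]=2 (border 'aa')
j=36 s[j]='c': π[36]=3 (border 'aac')
j=37 s[j]='d': k: 3→0; π[37]=0 (border '')
j=38 s[j]='a': π[38]=1 (border 'a')
j=39 s[j]='d': k: 1→0; π[39]=0 (border '')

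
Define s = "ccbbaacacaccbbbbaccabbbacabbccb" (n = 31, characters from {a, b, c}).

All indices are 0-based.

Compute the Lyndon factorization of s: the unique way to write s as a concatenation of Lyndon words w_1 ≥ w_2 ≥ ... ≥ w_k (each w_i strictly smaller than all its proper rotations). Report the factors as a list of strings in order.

["c", "c", "b", "b", "aacacaccbbbbaccabbbacabbccb"]

emit factor 1: 'c' (i=0, period=1)
emit factor 2: 'c' (i=1, period=1)
emit factor 3: 'b' (i=2, period=1)
emit factor 4: 'b' (i=3, period=1)
emit factor 5: 'aacacaccbbbbaccabbbacabbccb' (i=4, period=27)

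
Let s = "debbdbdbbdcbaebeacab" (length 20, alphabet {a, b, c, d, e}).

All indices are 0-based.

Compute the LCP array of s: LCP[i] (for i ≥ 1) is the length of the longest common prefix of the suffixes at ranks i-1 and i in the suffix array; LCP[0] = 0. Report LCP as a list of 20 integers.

rank→(start, suffix):
  0 → (18, 'ab')
  1 → (16, 'acab')
  2 → (12, 'aebeacab')
  3 → (19, 'b')
  4 → (11, 'baebeacab')
  5 → (2, 'bbdbdbbdcbaebeacab')
  6 → (7, 'bbdcbaebeacab')
  7 → (5, 'bdbbdcbaebeacab')
  8 → (3, 'bdbdbbdcbaebeacab')
  9 → (8, 'bdcbaebeacab')
  10 → (14, 'beacab')
  11 → (17, 'cab')
  12 → (10, 'cbaebeacab')
  13 → (6, 'dbbdcbaebeacab')
  14 → (4, 'dbdbbdcbaebeacab')
  15 → (9, 'dcbaebeacab')
  16 → (0, 'debbdbdbbdcbaebeacab')
  17 → (15, 'eacab')
  18 → (1, 'ebbdbdbbdcbaebeacab')
  19 → (13, 'ebeacab')

SA = [18, 16, 12, 19, 11, 2, 7, 5, 3, 8, 14, 17, 10, 6, 4, 9, 0, 15, 1, 13]
[i] adj suffixes → lcp
  [1] 18/16 → 1 ('a')
  [2] 16/12 → 1 ('a')
  [3] 12/19 → 0 ('')
  [4] 19/11 → 1 ('b')
  [5] 11/2 → 1 ('b')
  [6] 2/7 → 3 ('bbd')
  [7] 7/5 → 1 ('b')
  [8] 5/3 → 3 ('bdb')
  [9] 3/8 → 2 ('bd')
  [10] 8/14 → 1 ('b')
  [11] 14/17 → 0 ('')
  [12] 17/10 → 1 ('c')
  [13] 10/6 → 0 ('')
  [14] 6/4 → 2 ('db')
  [15] 4/9 → 1 ('d')
  [16] 9/0 → 1 ('d')
  [17] 0/15 → 0 ('')
  [18] 15/1 → 1 ('e')
  [19] 1/13 → 2 ('eb')

[0, 1, 1, 0, 1, 1, 3, 1, 3, 2, 1, 0, 1, 0, 2, 1, 1, 0, 1, 2]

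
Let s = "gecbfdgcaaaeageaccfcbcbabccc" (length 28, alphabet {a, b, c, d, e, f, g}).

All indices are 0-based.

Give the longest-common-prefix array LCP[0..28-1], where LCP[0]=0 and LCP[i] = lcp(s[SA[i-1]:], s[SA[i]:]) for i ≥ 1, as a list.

[0, 2, 1, 1, 1, 1, 0, 1, 2, 1, 0, 1, 1, 2, 2, 1, 2, 2, 1, 0, 0, 2, 1, 0, 1, 0, 1, 2]

rank→(start, suffix):
  0 → (8, 'aaaeageaccfcbcbabccc')
  1 → (9, 'aaeageaccfcbcbabccc')
  2 → (23, 'abccc')
  3 → (15, 'accfcbcbabccc')
  4 → (10, 'aeageaccfcbcbabccc')
  5 → (12, 'ageaccfcbcbabccc')
  6 → (22, 'babccc')
  7 → (20, 'bcbabccc')
  8 → (24, 'bccc')
  9 → (3, 'bfdgcaaaeageaccfcbcbabccc')
  10 → (27, 'c')
  11 → (7, 'caaaeageaccfcbcbabccc')
  12 → (21, 'cbabccc')
  13 → (19, 'cbcbabccc')
  14 → (2, 'cbfdgcaaaeageaccfcbcbabccc')
  15 → (26, 'cc')
  16 → (25, 'ccc')
  17 → (16, 'ccfcbcbabccc')
  18 → (17, 'cfcbcbabccc')
  19 → (5, 'dgcaaaeageaccfcbcbabccc')
  20 → (14, 'eaccfcbcbabccc')
  21 → (11, 'eageaccfcbcbabccc')
  22 → (1, 'ecbfdgcaaaeageaccfcbcbabccc')
  23 → (18, 'fcbcbabccc')
  24 → (4, 'fdgcaaaeageaccfcbcbabccc')
  25 → (6, 'gcaaaeageaccfcbcbabccc')
  26 → (13, 'geaccfcbcbabccc')
  27 → (0, 'gecbfdgcaaaeageaccfcbcbabccc')

SA = [8, 9, 23, 15, 10, 12, 22, 20, 24, 3, 27, 7, 21, 19, 2, 26, 25, 16, 17, 5, 14, 11, 1, 18, 4, 6, 13, 0]
rank  pair      lcp
   1  s[8:],s[9:]  2  'aa'
   2  s[9:],s[23:]  1  'a'
   3  s[23:],s[15:]  1  'a'
   4  s[15:],s[10:]  1  'a'
   5  s[10:],s[12:]  1  'a'
   6  s[12:],s[22:]  0  ''
   7  s[22:],s[20:]  1  'b'
   8  s[20:],s[24:]  2  'bc'
   9  s[24:],s[3:]  1  'b'
  10  s[3:],s[27:]  0  ''
  11  s[27:],s[7:]  1  'c'
  12  s[7:],s[21:]  1  'c'
  13  s[21:],s[19:]  2  'cb'
  14  s[19:],s[2:]  2  'cb'
  15  s[2:],s[26:]  1  'c'
  16  s[26:],s[25:]  2  'cc'
  17  s[25:],s[16:]  2  'cc'
  18  s[16:],s[17:]  1  'c'
  19  s[17:],s[5:]  0  ''
  20  s[5:],s[14:]  0  ''
  21  s[14:],s[11:]  2  'ea'
  22  s[11:],s[1:]  1  'e'
  23  s[1:],s[18:]  0  ''
  24  s[18:],s[4:]  1  'f'
  25  s[4:],s[6:]  0  ''
  26  s[6:],s[13:]  1  'g'
  27  s[13:],s[0:]  2  'ge'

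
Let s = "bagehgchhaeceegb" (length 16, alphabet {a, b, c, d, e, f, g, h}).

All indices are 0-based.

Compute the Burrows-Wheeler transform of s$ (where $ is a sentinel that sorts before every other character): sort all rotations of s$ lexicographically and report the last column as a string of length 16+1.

bhbg$egacegehahec

rank  rotation           last
    0  $bagehgchhaeceegb  b
    1  aeceegb$bagehgchh  h
    2  agehgchhaeceegb$b  b
    3  b$bagehgchhaeceeg  g
    4  bagehgchhaeceegb$  $
    5  ceegb$bagehgchhae  e
    6  chhaeceegb$bagehg  g
    7  eceegb$bagehgchha  a
    8  eegb$bagehgchhaec  c
    9  egb$bagehgchhaece  e
   10  ehgchhaeceegb$bag  g
   11  gb$bagehgchhaecee  e
   12  gchhaeceegb$bageh  h
   13  gehgchhaeceegb$ba  a
   14  haeceegb$bagehgch  h
   15  hgchhaeceegb$bage  e
   16  hhaeceegb$bagehgc  c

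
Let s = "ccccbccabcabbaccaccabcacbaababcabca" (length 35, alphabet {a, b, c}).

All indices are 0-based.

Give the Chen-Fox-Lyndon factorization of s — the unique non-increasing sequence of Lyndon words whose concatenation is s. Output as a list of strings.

["c", "c", "c", "c", "bcc", "abc", "abbaccaccabcacb", "aababcabc", "a"]

emit factor 1: 'c' (i=0, period=1)
emit factor 2: 'c' (i=1, period=1)
emit factor 3: 'c' (i=2, period=1)
emit factor 4: 'c' (i=3, period=1)
emit factor 5: 'bcc' (i=4, period=3)
emit factor 6: 'abc' (i=7, period=3)
emit factor 7: 'abbaccaccabcacb' (i=10, period=15)
emit factor 8: 'aababcabc' (i=25, period=9)
emit factor 9: 'a' (i=34, period=1)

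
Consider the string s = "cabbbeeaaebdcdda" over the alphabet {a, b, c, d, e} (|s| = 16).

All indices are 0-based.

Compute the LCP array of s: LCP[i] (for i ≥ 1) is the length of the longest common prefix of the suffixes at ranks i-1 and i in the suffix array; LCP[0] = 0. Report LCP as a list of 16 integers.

[0, 1, 1, 1, 0, 2, 1, 1, 0, 1, 0, 1, 1, 0, 1, 1]

rank | idx | suffix
   0 |  15 | a
   1 |   7 | aaebdcdda
   2 |   1 | abbbeeaaebdcdda
   3 |   8 | aebdcdda
   4 |   2 | bbbeeaaebdcdda
   5 |   3 | bbeeaaebdcdda
   6 |  10 | bdcdda
   7 |   4 | beeaaebdcdda
   8 |   0 | cabbbeeaaebdcdda
   9 |  12 | cdda
  10 |  14 | da
  11 |  11 | dcdda
  12 |  13 | dda
  13 |   6 | eaaebdcdda
  14 |   9 | ebdcdda
  15 |   5 | eeaaebdcdda

SA = [15, 7, 1, 8, 2, 3, 10, 4, 0, 12, 14, 11, 13, 6, 9, 5]
[i] adj suffixes → lcp
  [1] 15/7 → 1 ('a')
  [2] 7/1 → 1 ('a')
  [3] 1/8 → 1 ('a')
  [4] 8/2 → 0 ('')
  [5] 2/3 → 2 ('bb')
  [6] 3/10 → 1 ('b')
  [7] 10/4 → 1 ('b')
  [8] 4/0 → 0 ('')
  [9] 0/12 → 1 ('c')
  [10] 12/14 → 0 ('')
  [11] 14/11 → 1 ('d')
  [12] 11/13 → 1 ('d')
  [13] 13/6 → 0 ('')
  [14] 6/9 → 1 ('e')
  [15] 9/5 → 1 ('e')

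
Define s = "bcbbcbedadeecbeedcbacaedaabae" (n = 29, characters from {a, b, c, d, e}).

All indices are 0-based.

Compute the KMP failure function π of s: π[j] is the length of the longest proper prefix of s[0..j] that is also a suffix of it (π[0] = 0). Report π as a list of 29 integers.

[0, 0, 1, 1, 2, 3, 0, 0, 0, 0, 0, 0, 0, 1, 0, 0, 0, 0, 1, 0, 0, 0, 0, 0, 0, 0, 1, 0, 0]

π[0] = 0
j=1 s[j]='c': π[1]=0 (border '')
j=2 s[j]='b': π[2]=1 (border 'b')
j=3 s[j]='b': k: 1→0; π[3]=1 (border 'b')
j=4 s[j]='c': π[4]=2 (border 'bc')
j=5 s[j]='b': π[5]=3 (border 'bcb')
j=6 s[j]='e': k: 3→1→0; π[6]=0 (border '')
j=7 s[j]='d': π[7]=0 (border '')
j=8 s[j]='a': π[8]=0 (border '')
j=9 s[j]='d': π[9]=0 (border '')
j=10 s[j]='e': π[10]=0 (border '')
j=11 s[j]='e': π[11]=0 (border '')
j=12 s[j]='c': π[12]=0 (border '')
j=13 s[j]='b': π[13]=1 (border 'b')
j=14 s[j]='e': k: 1→0; π[14]=0 (border '')
j=15 s[j]='e': π[15]=0 (border '')
j=16 s[j]='d': π[16]=0 (border '')
j=17 s[j]='c': π[17]=0 (border '')
j=18 s[j]='b': π[18]=1 (border 'b')
j=19 s[j]='a': k: 1→0; π[19]=0 (border '')
j=20 s[j]='c': π[20]=0 (border '')
j=21 s[j]='a': π[21]=0 (border '')
j=22 s[j]='e': π[22]=0 (border '')
j=23 s[j]='d': π[23]=0 (border '')
j=24 s[j]='a': π[24]=0 (border '')
j=25 s[j]='a': π[25]=0 (border '')
j=26 s[j]='b': π[26]=1 (border 'b')
j=27 s[j]='a': k: 1→0; π[27]=0 (border '')
j=28 s[j]='e': π[28]=0 (border '')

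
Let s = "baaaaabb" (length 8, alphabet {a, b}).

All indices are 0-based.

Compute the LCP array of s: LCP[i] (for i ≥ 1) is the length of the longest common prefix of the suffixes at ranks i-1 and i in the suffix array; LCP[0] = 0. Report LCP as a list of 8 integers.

rank | idx | suffix
   0 |   1 | aaaaabb
   1 |   2 | aaaabb
   2 |   3 | aaabb
   3 |   4 | aabb
   4 |   5 | abb
   5 |   7 | b
   6 |   0 | baaaaabb
   7 |   6 | bb

SA = [1, 2, 3, 4, 5, 7, 0, 6]
rank  pair      lcp
   1  s[1:],s[2:]  4  'aaaa'
   2  s[2:],s[3:]  3  'aaa'
   3  s[3:],s[4:]  2  'aa'
   4  s[4:],s[5:]  1  'a'
   5  s[5:],s[7:]  0  ''
   6  s[7:],s[0:]  1  'b'
   7  s[0:],s[6:]  1  'b'

[0, 4, 3, 2, 1, 0, 1, 1]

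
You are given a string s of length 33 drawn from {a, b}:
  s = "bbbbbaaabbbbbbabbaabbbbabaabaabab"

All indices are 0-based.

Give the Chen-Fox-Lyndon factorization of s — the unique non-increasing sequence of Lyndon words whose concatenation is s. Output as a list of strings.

emit factor 1: 'b' (i=0, period=1)
emit factor 2: 'b' (i=1, period=1)
emit factor 3: 'b' (i=2, period=1)
emit factor 4: 'b' (i=3, period=1)
emit factor 5: 'b' (i=4, period=1)
emit factor 6: 'aaabbbbbbabbaabbbbabaabaabab' (i=5, period=28)

["b", "b", "b", "b", "b", "aaabbbbbbabbaabbbbabaabaabab"]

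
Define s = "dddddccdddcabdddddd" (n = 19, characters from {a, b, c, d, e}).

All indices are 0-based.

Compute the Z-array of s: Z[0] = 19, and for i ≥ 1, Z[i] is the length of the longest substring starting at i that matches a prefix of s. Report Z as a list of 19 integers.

Z[0]=19
i=1: outside box; Z[1]=4 grow→box=[1,5)
i=2: min(r-i=3, Z[1]=4)=3; Z[2]=3
i=3: min(r-i=2, Z[2]=3)=2; Z[3]=2
i=4: min(r-i=1, Z[3]=2)=1; Z[4]=1
i=5: outside box; Z[5]=0
i=6: outside box; Z[6]=0
i=7: outside box; Z[7]=3 grow→box=[7,10)
i=8: min(r-i=2, Z[1]=4)=2; Z[8]=2
i=9: min(r-i=1, Z[2]=3)=1; Z[9]=1
i=10: outside box; Z[10]=0
i=11: outside box; Z[11]=0
i=12: outside box; Z[12]=0
i=13: outside box; Z[13]=5 grow→box=[13,18)
i=14: min(r-i=4, Z[1]=4)=4; Z[14]=5 grow→box=[14,19)
i=15: min(r-i=4, Z[1]=4)=4; Z[15]=4
i=16: min(r-i=3, Z[2]=3)=3; Z[16]=3
i=17: min(r-i=2, Z[3]=2)=2; Z[17]=2
i=18: min(r-i=1, Z[4]=1)=1; Z[18]=1

[19, 4, 3, 2, 1, 0, 0, 3, 2, 1, 0, 0, 0, 5, 5, 4, 3, 2, 1]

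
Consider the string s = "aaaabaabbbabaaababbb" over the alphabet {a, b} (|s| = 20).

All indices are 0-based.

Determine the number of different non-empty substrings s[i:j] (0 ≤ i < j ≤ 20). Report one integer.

162

rank | idx | suffix
   0 |   0 | aaaabaabbbabaaababbb
   1 |   1 | aaabaabbbabaaababbb
   2 |  12 | aaababbb
   3 |   2 | aabaabbbabaaababbb
   4 |  13 | aababbb
   5 |   5 | aabbbabaaababbb
   6 |  10 | abaaababbb
   7 |   3 | abaabbbabaaababbb
   8 |  14 | ababbb
   9 |  16 | abbb
  10 |   6 | abbbabaaababbb
  11 |  19 | b
  12 |  11 | baaababbb
  13 |   4 | baabbbabaaababbb
  14 |   9 | babaaababbb
  15 |  15 | babbb
  16 |  18 | bb
  17 |   8 | bbabaaababbb
  18 |  17 | bbb
  19 |   7 | bbbabaaababbb

SA = [0, 1, 12, 2, 13, 5, 10, 3, 14, 16, 6, 19, 11, 4, 9, 15, 18, 8, 17, 7]
rank  pair      lcp
   1  s[0:],s[1:]  3  'aaa'
   2  s[1:],s[12:]  5  'aaaba'
   3  s[12:],s[2:]  2  'aa'
   4  s[2:],s[13:]  4  'aaba'
   5  s[13:],s[5:]  3  'aab'
   6  s[5:],s[10:]  1  'a'
   7  s[10:],s[3:]  4  'abaa'
   8  s[3:],s[14:]  3  'aba'
   9  s[14:],s[16:]  2  'ab'
  10  s[16:],s[6:]  4  'abbb'
  11  s[6:],s[19:]  0  ''
  12  s[19:],s[11:]  1  'b'
  13  s[11:],s[4:]  3  'baa'
  14  s[4:],s[9:]  2  'ba'
  15  s[9:],s[15:]  3  'bab'
  16  s[15:],s[18:]  1  'b'
  17  s[18:],s[8:]  2  'bb'
  18  s[8:],s[17:]  2  'bb'
  19  s[17:],s[7:]  3  'bbb'

n(n+1)/2 = 20·21/2 = 210
Σ LCP = 0 + 3 + 5 + 2 + 4 + 3 + 1 + 4 + 3 + 2 + 4 + 0 + 1 + 3 + 2 + 3 + 1 + 2 + 2 + 3 = 48
distinct = 210 − 48 = 162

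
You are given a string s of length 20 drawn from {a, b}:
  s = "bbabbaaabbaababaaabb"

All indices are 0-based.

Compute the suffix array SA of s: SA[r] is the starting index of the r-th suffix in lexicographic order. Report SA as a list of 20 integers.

[15, 5, 10, 16, 6, 13, 11, 17, 2, 7, 19, 14, 4, 9, 12, 1, 18, 3, 8, 0]

rank→(start, suffix):
  0 → (15, 'aaabb')
  1 → (5, 'aaabbaababaaabb')
  2 → (10, 'aababaaabb')
  3 → (16, 'aabb')
  4 → (6, 'aabbaababaaabb')
  5 → (13, 'abaaabb')
  6 → (11, 'ababaaabb')
  7 → (17, 'abb')
  8 → (2, 'abbaaabbaababaaabb')
  9 → (7, 'abbaababaaabb')
  10 → (19, 'b')
  11 → (14, 'baaabb')
  12 → (4, 'baaabbaababaaabb')
  13 → (9, 'baababaaabb')
  14 → (12, 'babaaabb')
  15 → (1, 'babbaaabbaababaaabb')
  16 → (18, 'bb')
  17 → (3, 'bbaaabbaababaaabb')
  18 → (8, 'bbaababaaabb')
  19 → (0, 'bbabbaaabbaababaaabb')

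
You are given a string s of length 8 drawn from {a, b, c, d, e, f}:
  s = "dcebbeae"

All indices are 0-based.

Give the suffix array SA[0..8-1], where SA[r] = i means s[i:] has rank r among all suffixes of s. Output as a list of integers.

[6, 3, 4, 1, 0, 7, 5, 2]

rank→(start, suffix):
  0 → (6, 'ae')
  1 → (3, 'bbeae')
  2 → (4, 'beae')
  3 → (1, 'cebbeae')
  4 → (0, 'dcebbeae')
  5 → (7, 'e')
  6 → (5, 'eae')
  7 → (2, 'ebbeae')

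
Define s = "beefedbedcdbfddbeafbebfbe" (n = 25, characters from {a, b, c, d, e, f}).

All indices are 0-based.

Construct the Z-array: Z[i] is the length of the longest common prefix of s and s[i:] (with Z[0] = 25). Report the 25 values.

Z[0]=25
i=1: fresh scan; Z[1]=0
i=2: fresh scan; Z[2]=0
i=3: fresh scan; Z[3]=0
i=4: fresh scan; Z[4]=0
i=5: fresh scan; Z[5]=0
i=6: fresh scan; Z[6]=2 grow→box=[6,8)
i=7: min(r-i=1, Z[1]=0)=0; Z[7]=0
i=8: fresh scan; Z[8]=0
i=9: fresh scan; Z[9]=0
i=10: fresh scan; Z[10]=0
i=11: fresh scan; Z[11]=1 grow→box=[11,12)
i=12: fresh scan; Z[12]=0
i=13: fresh scan; Z[13]=0
i=14: fresh scan; Z[14]=0
i=15: fresh scan; Z[15]=2 grow→box=[15,17)
i=16: min(r-i=1, Z[1]=0)=0; Z[16]=0
i=17: fresh scan; Z[17]=0
i=18: fresh scan; Z[18]=0
i=19: fresh scan; Z[19]=2 grow→box=[19,21)
i=20: min(r-i=1, Z[1]=0)=0; Z[20]=0
i=21: fresh scan; Z[21]=1 grow→box=[21,22)
i=22: fresh scan; Z[22]=0
i=23: fresh scan; Z[23]=2 grow→box=[23,25)
i=24: min(r-i=1, Z[1]=0)=0; Z[24]=0

[25, 0, 0, 0, 0, 0, 2, 0, 0, 0, 0, 1, 0, 0, 0, 2, 0, 0, 0, 2, 0, 1, 0, 2, 0]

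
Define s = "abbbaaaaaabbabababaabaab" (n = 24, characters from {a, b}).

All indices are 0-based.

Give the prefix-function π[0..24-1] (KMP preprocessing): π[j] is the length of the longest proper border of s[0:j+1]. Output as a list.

π[0] = 0
j=1 s[j]='b': π[1]=0 (border '')
j=2 s[j]='b': π[2]=0 (border '')
j=3 s[j]='b': π[3]=0 (border '')
j=4 s[j]='a': π[4]=1 (border 'a')
j=5 s[j]='a': k: 1→0; π[5]=1 (border 'a')
j=6 s[j]='a': k: 1→0; π[6]=1 (border 'a')
j=7 s[j]='a': k: 1→0; π[7]=1 (border 'a')
j=8 s[j]='a': k: 1→0; π[8]=1 (border 'a')
j=9 s[j]='a': k: 1→0; π[9]=1 (border 'a')
j=10 s[j]='b': π[10]=2 (border 'ab')
j=11 s[j]='b': π[11]=3 (border 'abb')
j=12 s[j]='a': k: 3→0; π[12]=1 (border 'a')
j=13 s[j]='b': π[13]=2 (border 'ab')
j=14 s[j]='a': k: 2→0; π[14]=1 (border 'a')
j=15 s[j]='b': π[15]=2 (border 'ab')
j=16 s[j]='a': k: 2→0; π[16]=1 (border 'a')
j=17 s[j]='b': π[17]=2 (border 'ab')
j=18 s[j]='a': k: 2→0; π[18]=1 (border 'a')
j=19 s[j]='a': k: 1→0; π[19]=1 (border 'a')
j=20 s[j]='b': π[20]=2 (border 'ab')
j=21 s[j]='a': k: 2→0; π[21]=1 (border 'a')
j=22 s[j]='a': k: 1→0; π[22]=1 (border 'a')
j=23 s[j]='b': π[23]=2 (border 'ab')

[0, 0, 0, 0, 1, 1, 1, 1, 1, 1, 2, 3, 1, 2, 1, 2, 1, 2, 1, 1, 2, 1, 1, 2]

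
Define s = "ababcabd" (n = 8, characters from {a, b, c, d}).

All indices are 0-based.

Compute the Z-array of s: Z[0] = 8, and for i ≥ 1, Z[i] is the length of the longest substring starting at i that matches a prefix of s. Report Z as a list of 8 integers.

Z[0]=8
i=1: fresh scan; Z[1]=0
i=2: fresh scan; Z[2]=2 grow→box=[2,4)
i=3: min(r-i=1, Z[1]=0)=0; Z[3]=0
i=4: fresh scan; Z[4]=0
i=5: fresh scan; Z[5]=2 grow→box=[5,7)
i=6: min(r-i=1, Z[1]=0)=0; Z[6]=0
i=7: fresh scan; Z[7]=0

[8, 0, 2, 0, 0, 2, 0, 0]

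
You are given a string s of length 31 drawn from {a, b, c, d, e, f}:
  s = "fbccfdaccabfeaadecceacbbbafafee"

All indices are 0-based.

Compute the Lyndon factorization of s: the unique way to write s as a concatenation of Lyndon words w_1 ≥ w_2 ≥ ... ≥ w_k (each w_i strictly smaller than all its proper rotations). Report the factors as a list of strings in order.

["f", "bccfd", "acc", "abfe", "aadecceacbbbafafee"]

emit factor 1: 'f' (i=0, period=1)
emit factor 2: 'bccfd' (i=1, period=5)
emit factor 3: 'acc' (i=6, period=3)
emit factor 4: 'abfe' (i=9, period=4)
emit factor 5: 'aadecceacbbbafafee' (i=13, period=18)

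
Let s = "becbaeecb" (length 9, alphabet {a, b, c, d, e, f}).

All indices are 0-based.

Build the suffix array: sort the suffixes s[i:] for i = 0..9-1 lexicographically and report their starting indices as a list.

[4, 8, 3, 0, 7, 2, 6, 1, 5]

sorted suffixes:
  #0 SA[0]=4  'aeecb'
  #1 SA[1]=8  'b'
  #2 SA[2]=3  'baeecb'
  #3 SA[3]=0  'becbaeecb'
  #4 SA[4]=7  'cb'
  #5 SA[5]=2  'cbaeecb'
  #6 SA[6]=6  'ecb'
  #7 SA[7]=1  'ecbaeecb'
  #8 SA[8]=5  'eecb'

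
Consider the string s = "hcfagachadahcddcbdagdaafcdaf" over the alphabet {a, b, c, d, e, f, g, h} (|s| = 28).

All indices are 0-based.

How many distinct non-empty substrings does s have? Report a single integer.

sorted suffixes:
  #0 SA[0]=21  'aafcdaf'
  #1 SA[1]=5  'achadahcddcbdagdaafcdaf'
  #2 SA[2]=8  'adahcddcbdagdaafcdaf'
  #3 SA[3]=26  'af'
  #4 SA[4]=22  'afcdaf'
  #5 SA[5]=3  'agachadahcddcbdagdaafcdaf'
  #6 SA[6]=18  'agdaafcdaf'
  #7 SA[7]=10  'ahcddcbdagdaafcdaf'
  #8 SA[8]=16  'bdagdaafcdaf'
  #9 SA[9]=15  'cbdagdaafcdaf'
  #10 SA[10]=24  'cdaf'
  #11 SA[11]=12  'cddcbdagdaafcdaf'
  #12 SA[12]=1  'cfagachadahcddcbdagdaafcdaf'
  #13 SA[13]=6  'chadahcddcbdagdaafcdaf'
  #14 SA[14]=20  'daafcdaf'
  #15 SA[15]=25  'daf'
  #16 SA[16]=17  'dagdaafcdaf'
  #17 SA[17]=9  'dahcddcbdagdaafcdaf'
  #18 SA[18]=14  'dcbdagdaafcdaf'
  #19 SA[19]=13  'ddcbdagdaafcdaf'
  #20 SA[20]=27  'f'
  #21 SA[21]=2  'fagachadahcddcbdagdaafcdaf'
  #22 SA[22]=23  'fcdaf'
  #23 SA[23]=4  'gachadahcddcbdagdaafcdaf'
  #24 SA[24]=19  'gdaafcdaf'
  #25 SA[25]=7  'hadahcddcbdagdaafcdaf'
  #26 SA[26]=11  'hcddcbdagdaafcdaf'
  #27 SA[27]=0  'hcfagachadahcddcbdagdaafcdaf'

SA = [21, 5, 8, 26, 22, 3, 18, 10, 16, 15, 24, 12, 1, 6, 20, 25, 17, 9, 14, 13, 27, 2, 23, 4, 19, 7, 11, 0]
i: (SA[i-1],SA[i]) lcp shared
  1: (21,5) 1 'a'
  2: (5,8) 1 'a'
  3: (8,26) 1 'a'
  4: (26,22) 2 'af'
  5: (22,3) 1 'a'
  6: (3,18) 2 'ag'
  7: (18,10) 1 'a'
  8: (10,16) 0 ''
  9: (16,15) 0 ''
  10: (15,24) 1 'c'
  11: (24,12) 2 'cd'
  12: (12,1) 1 'c'
  13: (1,6) 1 'c'
  14: (6,20) 0 ''
  15: (20,25) 2 'da'
  16: (25,17) 2 'da'
  17: (17,9) 2 'da'
  18: (9,14) 1 'd'
  19: (14,13) 1 'd'
  20: (13,27) 0 ''
  21: (27,2) 1 'f'
  22: (2,23) 1 'f'
  23: (23,4) 0 ''
  24: (4,19) 1 'g'
  25: (19,7) 0 ''
  26: (7,11) 1 'h'
  27: (11,0) 2 'hc'

n(n+1)/2 = 28·29/2 = 406
Σ LCP = 0 + 1 + 1 + 1 + 2 + 1 + 2 + 1 + 0 + 0 + 1 + 2 + 1 + 1 + 0 + 2 + 2 + 2 + 1 + 1 + 0 + 1 + 1 + 0 + 1 + 0 + 1 + 2 = 28
distinct = 406 − 28 = 378

378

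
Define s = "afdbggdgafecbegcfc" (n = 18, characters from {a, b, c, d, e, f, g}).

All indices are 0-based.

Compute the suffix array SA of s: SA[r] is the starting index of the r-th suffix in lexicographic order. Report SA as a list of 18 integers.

rank | idx | suffix
   0 |   0 | afdbggdgafecbegcfc
   1 |   8 | afecbegcfc
   2 |  12 | begcfc
   3 |   3 | bggdgafecbegcfc
   4 |  17 | c
   5 |  11 | cbegcfc
   6 |  15 | cfc
   7 |   2 | dbggdgafecbegcfc
   8 |   6 | dgafecbegcfc
   9 |  10 | ecbegcfc
  10 |  13 | egcfc
  11 |  16 | fc
  12 |   1 | fdbggdgafecbegcfc
  13 |   9 | fecbegcfc
  14 |   7 | gafecbegcfc
  15 |  14 | gcfc
  16 |   5 | gdgafecbegcfc
  17 |   4 | ggdgafecbegcfc

[0, 8, 12, 3, 17, 11, 15, 2, 6, 10, 13, 16, 1, 9, 7, 14, 5, 4]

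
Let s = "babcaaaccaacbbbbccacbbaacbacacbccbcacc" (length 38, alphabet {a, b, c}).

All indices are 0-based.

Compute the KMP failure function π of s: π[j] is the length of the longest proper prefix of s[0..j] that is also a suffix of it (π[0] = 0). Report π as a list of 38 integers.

π[0] = 0
j=1 s[j]='a': π[1]=0 (border '')
j=2 s[j]='b': π[2]=1 (border 'b')
j=3 s[j]='c': k: 1→0; π[3]=0 (border '')
j=4 s[j]='a': π[4]=0 (border '')
j=5 s[j]='a': π[5]=0 (border '')
j=6 s[j]='a': π[6]=0 (border '')
j=7 s[j]='c': π[7]=0 (border '')
j=8 s[j]='c': π[8]=0 (border '')
j=9 s[j]='a': π[9]=0 (border '')
j=10 s[j]='a': π[10]=0 (border '')
j=11 s[j]='c': π[11]=0 (border '')
j=12 s[j]='b': π[12]=1 (border 'b')
j=13 s[j]='b': k: 1→0; π[13]=1 (border 'b')
j=14 s[j]='b': k: 1→0; π[14]=1 (border 'b')
j=15 s[j]='b': k: 1→0; π[15]=1 (border 'b')
j=16 s[j]='c': k: 1→0; π[16]=0 (border '')
j=17 s[j]='c': π[17]=0 (border '')
j=18 s[j]='a': π[18]=0 (border '')
j=19 s[j]='c': π[19]=0 (border '')
j=20 s[j]='b': π[20]=1 (border 'b')
j=21 s[j]='b': k: 1→0; π[21]=1 (border 'b')
j=22 s[j]='a': π[22]=2 (border 'ba')
j=23 s[j]='a': k: 2→0; π[23]=0 (border '')
j=24 s[j]='c': π[24]=0 (border '')
j=25 s[j]='b': π[25]=1 (border 'b')
j=26 s[j]='a': π[26]=2 (border 'ba')
j=27 s[j]='c': k: 2→0; π[27]=0 (border '')
j=28 s[j]='a': π[28]=0 (border '')
j=29 s[j]='c': π[29]=0 (border '')
j=30 s[j]='b': π[30]=1 (border 'b')
j=31 s[j]='c': k: 1→0; π[31]=0 (border '')
j=32 s[j]='c': π[32]=0 (border '')
j=33 s[j]='b': π[33]=1 (border 'b')
j=34 s[j]='c': k: 1→0; π[34]=0 (border '')
j=35 s[j]='a': π[35]=0 (border '')
j=36 s[j]='c': π[36]=0 (border '')
j=37 s[j]='c': π[37]=0 (border '')

[0, 0, 1, 0, 0, 0, 0, 0, 0, 0, 0, 0, 1, 1, 1, 1, 0, 0, 0, 0, 1, 1, 2, 0, 0, 1, 2, 0, 0, 0, 1, 0, 0, 1, 0, 0, 0, 0]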